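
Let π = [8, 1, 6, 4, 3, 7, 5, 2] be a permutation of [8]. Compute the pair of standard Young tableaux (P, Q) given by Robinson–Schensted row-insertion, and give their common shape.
P = [1, 2, 5] / [3, 7] / [4] / [6] / [8];  Q = [1, 3, 6] / [2, 7] / [4] / [5] / [8];  common shape = (3, 2, 1, 1, 1)

Row-insert the values π_1, π_2, … into P one at a time, bumping the leftmost entry strictly greater than the inserted value down to the next row. The recording tableau Q records, in position (i, j), the step at which that cell was added to P.
  Insert 8 (step 1): P = [8];  Q = [1]
  Insert 1 (step 2): P = [1] / [8];  Q = [1] / [2]
  Insert 6 (step 3): P = [1, 6] / [8];  Q = [1, 3] / [2]
  Insert 4 (step 4): P = [1, 4] / [6] / [8];  Q = [1, 3] / [2] / [4]
  Insert 3 (step 5): P = [1, 3] / [4] / [6] / [8];  Q = [1, 3] / [2] / [4] / [5]
  Insert 7 (step 6): P = [1, 3, 7] / [4] / [6] / [8];  Q = [1, 3, 6] / [2] / [4] / [5]
  Insert 5 (step 7): P = [1, 3, 5] / [4, 7] / [6] / [8];  Q = [1, 3, 6] / [2, 7] / [4] / [5]
  Insert 2 (step 8): P = [1, 2, 5] / [3, 7] / [4] / [6] / [8];  Q = [1, 3, 6] / [2, 7] / [4] / [5] / [8]
Final shape: (3, 2, 1, 1, 1).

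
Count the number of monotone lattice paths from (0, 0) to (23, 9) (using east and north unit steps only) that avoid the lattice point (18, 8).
Number of paths = 18675150

Total paths from (0, 0) to (23, 9): C(32, 23) = 28048800. Paths through (18, 8): (paths (0, 0) → (18, 8)) × (paths (18, 8) → (23, 9)) = C(26, 18) · C(6, 5) = 1562275 · 6 = 9373650. Avoidance count = 28048800 − 9373650 = 18675150.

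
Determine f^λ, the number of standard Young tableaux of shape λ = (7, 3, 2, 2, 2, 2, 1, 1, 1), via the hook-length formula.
# SYT of shape (7, 3, 2, 2, 2, 2, 1, 1, 1) = 148140720

Hook-length formula: f^λ = n! / Π hook(c), product over all cells c of the Young diagram. For λ = (7, 3, 2, 2, 2, 2, 1, 1, 1), n = 21 boxes. Hook lengths by row (left-to-right, top-to-bottom): [15, 11, 6, 4, 3, 2, 1]; [10, 6, 1]; [8, 4]; [7, 3]; [6, 2]; [5, 1]; [3]; [2]; [1]. Product of hooks = 344881152000. So f^λ = 21! / 344881152000 = 51090942171709440000 / 344881152000 = 148140720.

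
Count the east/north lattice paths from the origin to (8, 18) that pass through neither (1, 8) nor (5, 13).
Number of paths = 970939

Inclusion–exclusion. Total paths: C(26, 8) = 1562275. Through P₁: C(9, 1)·C(17, 7) = 175032. Through P₂: C(18, 5)·C(8, 3) = 479808. Since P₁ is strictly southwest of P₂, a monotone path through both must visit P₁ then P₂; paths through both = C(9, 1)·C(9, 4)·C(8, 3) = 63504. Avoid both = 1562275 − 175032 − 479808 + 63504 = 970939.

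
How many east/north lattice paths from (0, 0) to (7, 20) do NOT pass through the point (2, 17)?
Number of paths = 878454

Total paths from (0, 0) to (7, 20): C(27, 7) = 888030. Paths through (2, 17): (paths (0, 0) → (2, 17)) × (paths (2, 17) → (7, 20)) = C(19, 2) · C(8, 5) = 171 · 56 = 9576. Avoidance count = 888030 − 9576 = 878454.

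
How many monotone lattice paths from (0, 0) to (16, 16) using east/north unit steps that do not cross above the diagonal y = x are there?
C_16 = 35357670

These NE paths below the diagonal are counted by the Catalan number C_n = (1/(n + 1)) · C(2n, n). For n = 16: C_16 = (1/17) · C(32, 16) = 601080390/17 = 35357670.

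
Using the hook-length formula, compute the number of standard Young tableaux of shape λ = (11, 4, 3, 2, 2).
# SYT of shape (11, 4, 3, 2, 2) = 354731520

Hook-length formula: f^λ = n! / Π hook(c), product over all cells c of the Young diagram. For λ = (11, 4, 3, 2, 2), n = 22 boxes. Hook lengths by row (left-to-right, top-to-bottom): [15, 14, 11, 9, 7, 6, 5, 4, 3, 2, 1]; [7, 6, 3, 1]; [5, 4, 1]; [3, 2]; [2, 1]. Product of hooks = 3168595584000. So f^λ = 22! / 3168595584000 = 1124000727777607680000 / 3168595584000 = 354731520.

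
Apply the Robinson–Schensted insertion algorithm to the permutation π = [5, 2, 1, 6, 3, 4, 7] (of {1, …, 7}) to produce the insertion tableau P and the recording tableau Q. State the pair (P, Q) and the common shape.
P = [1, 3, 4, 7] / [2, 6] / [5];  Q = [1, 4, 6, 7] / [2, 5] / [3];  common shape = (4, 2, 1)

Row-insert the values π_1, π_2, … into P one at a time, bumping the leftmost entry strictly greater than the inserted value down to the next row. The recording tableau Q records, in position (i, j), the step at which that cell was added to P.
  Insert 5 (step 1): P = [5];  Q = [1]
  Insert 2 (step 2): P = [2] / [5];  Q = [1] / [2]
  Insert 1 (step 3): P = [1] / [2] / [5];  Q = [1] / [2] / [3]
  Insert 6 (step 4): P = [1, 6] / [2] / [5];  Q = [1, 4] / [2] / [3]
  Insert 3 (step 5): P = [1, 3] / [2, 6] / [5];  Q = [1, 4] / [2, 5] / [3]
  Insert 4 (step 6): P = [1, 3, 4] / [2, 6] / [5];  Q = [1, 4, 6] / [2, 5] / [3]
  Insert 7 (step 7): P = [1, 3, 4, 7] / [2, 6] / [5];  Q = [1, 4, 6, 7] / [2, 5] / [3]
Final shape: (4, 2, 1).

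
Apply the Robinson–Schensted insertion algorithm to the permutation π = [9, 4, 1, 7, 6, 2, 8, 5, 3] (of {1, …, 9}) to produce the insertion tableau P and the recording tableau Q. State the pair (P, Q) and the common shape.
P = [1, 2, 3] / [4, 5, 8] / [6] / [7] / [9];  Q = [1, 4, 7] / [2, 5, 8] / [3] / [6] / [9];  common shape = (3, 3, 1, 1, 1)

Row-insert the values π_1, π_2, … into P one at a time, bumping the leftmost entry strictly greater than the inserted value down to the next row. The recording tableau Q records, in position (i, j), the step at which that cell was added to P.
  Insert 9 (step 1): P = [9];  Q = [1]
  Insert 4 (step 2): P = [4] / [9];  Q = [1] / [2]
  Insert 1 (step 3): P = [1] / [4] / [9];  Q = [1] / [2] / [3]
  Insert 7 (step 4): P = [1, 7] / [4] / [9];  Q = [1, 4] / [2] / [3]
  Insert 6 (step 5): P = [1, 6] / [4, 7] / [9];  Q = [1, 4] / [2, 5] / [3]
  Insert 2 (step 6): P = [1, 2] / [4, 6] / [7] / [9];  Q = [1, 4] / [2, 5] / [3] / [6]
  Insert 8 (step 7): P = [1, 2, 8] / [4, 6] / [7] / [9];  Q = [1, 4, 7] / [2, 5] / [3] / [6]
  Insert 5 (step 8): P = [1, 2, 5] / [4, 6, 8] / [7] / [9];  Q = [1, 4, 7] / [2, 5, 8] / [3] / [6]
  Insert 3 (step 9): P = [1, 2, 3] / [4, 5, 8] / [6] / [7] / [9];  Q = [1, 4, 7] / [2, 5, 8] / [3] / [6] / [9]
Final shape: (3, 3, 1, 1, 1).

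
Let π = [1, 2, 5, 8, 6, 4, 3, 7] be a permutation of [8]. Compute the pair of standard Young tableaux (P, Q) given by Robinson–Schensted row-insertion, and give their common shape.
P = [1, 2, 3, 6, 7] / [4] / [5] / [8];  Q = [1, 2, 3, 4, 8] / [5] / [6] / [7];  common shape = (5, 1, 1, 1)

Row-insert the values π_1, π_2, … into P one at a time, bumping the leftmost entry strictly greater than the inserted value down to the next row. The recording tableau Q records, in position (i, j), the step at which that cell was added to P.
  Insert 1 (step 1): P = [1];  Q = [1]
  Insert 2 (step 2): P = [1, 2];  Q = [1, 2]
  Insert 5 (step 3): P = [1, 2, 5];  Q = [1, 2, 3]
  Insert 8 (step 4): P = [1, 2, 5, 8];  Q = [1, 2, 3, 4]
  Insert 6 (step 5): P = [1, 2, 5, 6] / [8];  Q = [1, 2, 3, 4] / [5]
  Insert 4 (step 6): P = [1, 2, 4, 6] / [5] / [8];  Q = [1, 2, 3, 4] / [5] / [6]
  Insert 3 (step 7): P = [1, 2, 3, 6] / [4] / [5] / [8];  Q = [1, 2, 3, 4] / [5] / [6] / [7]
  Insert 7 (step 8): P = [1, 2, 3, 6, 7] / [4] / [5] / [8];  Q = [1, 2, 3, 4, 8] / [5] / [6] / [7]
Final shape: (5, 1, 1, 1).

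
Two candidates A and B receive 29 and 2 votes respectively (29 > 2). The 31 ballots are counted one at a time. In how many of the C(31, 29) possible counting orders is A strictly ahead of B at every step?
Strict-lead orderings = 405

Total orderings of the 31 votes with 29 for A: C(31, 29) = 465. By the Bertrand ballot formula (Cycle Lemma / reflection principle), the number of orderings in which A is strictly ahead of B throughout is (p − q)/(p + q) · C(p + q, p) = (29 − 2)/(29 + 2) · 465 = 405.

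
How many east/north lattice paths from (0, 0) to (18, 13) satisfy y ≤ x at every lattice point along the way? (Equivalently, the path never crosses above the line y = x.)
Number of paths = 65132550

By the reflection principle (André's argument), the number of monotone paths to (18, 13) with n ≤ m that never go above y = x is C(31, 18) − C(31, 19) = 206253075 − 141120525 = 65132550.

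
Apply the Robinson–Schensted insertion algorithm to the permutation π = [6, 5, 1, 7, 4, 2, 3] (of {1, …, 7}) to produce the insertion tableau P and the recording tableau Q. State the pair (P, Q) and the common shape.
P = [1, 2, 3] / [4, 7] / [5] / [6];  Q = [1, 4, 7] / [2, 5] / [3] / [6];  common shape = (3, 2, 1, 1)

Row-insert the values π_1, π_2, … into P one at a time, bumping the leftmost entry strictly greater than the inserted value down to the next row. The recording tableau Q records, in position (i, j), the step at which that cell was added to P.
  Insert 6 (step 1): P = [6];  Q = [1]
  Insert 5 (step 2): P = [5] / [6];  Q = [1] / [2]
  Insert 1 (step 3): P = [1] / [5] / [6];  Q = [1] / [2] / [3]
  Insert 7 (step 4): P = [1, 7] / [5] / [6];  Q = [1, 4] / [2] / [3]
  Insert 4 (step 5): P = [1, 4] / [5, 7] / [6];  Q = [1, 4] / [2, 5] / [3]
  Insert 2 (step 6): P = [1, 2] / [4, 7] / [5] / [6];  Q = [1, 4] / [2, 5] / [3] / [6]
  Insert 3 (step 7): P = [1, 2, 3] / [4, 7] / [5] / [6];  Q = [1, 4, 7] / [2, 5] / [3] / [6]
Final shape: (3, 2, 1, 1).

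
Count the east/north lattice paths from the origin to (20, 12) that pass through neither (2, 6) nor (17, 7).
Number of paths = 202667416

Inclusion–exclusion. Total paths: C(32, 20) = 225792840. Through P₁: C(8, 2)·C(24, 18) = 3768688. Through P₂: C(24, 17)·C(8, 3) = 19381824. Since P₁ is strictly southwest of P₂, a monotone path through both must visit P₁ then P₂; paths through both = C(8, 2)·C(16, 15)·C(8, 3) = 25088. Avoid both = 225792840 − 3768688 − 19381824 + 25088 = 202667416.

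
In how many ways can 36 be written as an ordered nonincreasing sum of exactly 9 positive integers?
p(36, 9 parts) = 1845

Partitions of n into exactly k parts are in bijection with partitions of n − k into at most k parts (subtract 1 from each part). So p(36, exactly 9) = p(27, parts ≤ 9). Computing via the recurrence p(m, j) = p(m, j−1) + p(m−j, j) gives 1845.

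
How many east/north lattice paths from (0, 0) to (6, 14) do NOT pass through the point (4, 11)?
Number of paths = 25110

Total paths from (0, 0) to (6, 14): C(20, 6) = 38760. Paths through (4, 11): (paths (0, 0) → (4, 11)) × (paths (4, 11) → (6, 14)) = C(15, 4) · C(5, 2) = 1365 · 10 = 13650. Avoidance count = 38760 − 13650 = 25110.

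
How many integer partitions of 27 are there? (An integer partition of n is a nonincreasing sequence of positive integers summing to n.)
p(27) = 3010

Compute p(n) via the recurrence p(n, m) = p(n, m−1) + p(n−m, m), where p(n, m) counts partitions of n with all parts ≤ m and p(n) = p(n, n). The base cases are p(0, m) = 1 and p(n, 0) = 0 for n > 0. Filling the table yields p(27) = 3010. (Euler's pentagonal recurrence is an alternative.)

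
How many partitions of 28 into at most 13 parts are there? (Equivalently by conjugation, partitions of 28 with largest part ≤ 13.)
p(28, parts ≤ 13) = 3210

Use the recurrence p(n, m) = p(n, m−1) + p(n−m, m): either the largest part is < m (count p(n, m−1)) or the largest part is exactly m (remove one copy of m, count p(n−m, m)). With p(0, ·) = 1 this gives p(28, parts ≤ 13) = 3210. (By conjugating Young diagrams, this also counts partitions of 28 into at most 13 parts.)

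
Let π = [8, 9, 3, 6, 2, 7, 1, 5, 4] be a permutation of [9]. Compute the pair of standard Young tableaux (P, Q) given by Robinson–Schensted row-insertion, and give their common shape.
P = [1, 4, 7] / [2, 5] / [3, 6] / [8, 9];  Q = [1, 2, 6] / [3, 4] / [5, 8] / [7, 9];  common shape = (3, 2, 2, 2)

Row-insert the values π_1, π_2, … into P one at a time, bumping the leftmost entry strictly greater than the inserted value down to the next row. The recording tableau Q records, in position (i, j), the step at which that cell was added to P.
  Insert 8 (step 1): P = [8];  Q = [1]
  Insert 9 (step 2): P = [8, 9];  Q = [1, 2]
  Insert 3 (step 3): P = [3, 9] / [8];  Q = [1, 2] / [3]
  Insert 6 (step 4): P = [3, 6] / [8, 9];  Q = [1, 2] / [3, 4]
  Insert 2 (step 5): P = [2, 6] / [3, 9] / [8];  Q = [1, 2] / [3, 4] / [5]
  Insert 7 (step 6): P = [2, 6, 7] / [3, 9] / [8];  Q = [1, 2, 6] / [3, 4] / [5]
  Insert 1 (step 7): P = [1, 6, 7] / [2, 9] / [3] / [8];  Q = [1, 2, 6] / [3, 4] / [5] / [7]
  Insert 5 (step 8): P = [1, 5, 7] / [2, 6] / [3, 9] / [8];  Q = [1, 2, 6] / [3, 4] / [5, 8] / [7]
  Insert 4 (step 9): P = [1, 4, 7] / [2, 5] / [3, 6] / [8, 9];  Q = [1, 2, 6] / [3, 4] / [5, 8] / [7, 9]
Final shape: (3, 2, 2, 2).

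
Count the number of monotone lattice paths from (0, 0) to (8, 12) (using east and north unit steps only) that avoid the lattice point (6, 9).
Number of paths = 75920

Total paths from (0, 0) to (8, 12): C(20, 8) = 125970. Paths through (6, 9): (paths (0, 0) → (6, 9)) × (paths (6, 9) → (8, 12)) = C(15, 6) · C(5, 2) = 5005 · 10 = 50050. Avoidance count = 125970 − 50050 = 75920.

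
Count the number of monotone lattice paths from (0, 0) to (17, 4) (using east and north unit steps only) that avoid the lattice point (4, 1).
Number of paths = 3185

Total paths from (0, 0) to (17, 4): C(21, 17) = 5985. Paths through (4, 1): (paths (0, 0) → (4, 1)) × (paths (4, 1) → (17, 4)) = C(5, 4) · C(16, 13) = 5 · 560 = 2800. Avoidance count = 5985 − 2800 = 3185.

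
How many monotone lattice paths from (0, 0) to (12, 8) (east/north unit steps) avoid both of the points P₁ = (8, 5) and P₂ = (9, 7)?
Number of paths = 50609

Inclusion–exclusion. Total paths: C(20, 12) = 125970. Through P₁: C(13, 8)·C(7, 4) = 45045. Through P₂: C(16, 9)·C(4, 3) = 45760. Since P₁ is strictly southwest of P₂, a monotone path through both must visit P₁ then P₂; paths through both = C(13, 8)·C(3, 1)·C(4, 3) = 15444. Avoid both = 125970 − 45045 − 45760 + 15444 = 50609.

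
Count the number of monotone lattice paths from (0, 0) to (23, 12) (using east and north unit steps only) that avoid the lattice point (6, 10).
Number of paths = 833082432

Total paths from (0, 0) to (23, 12): C(35, 23) = 834451800. Paths through (6, 10): (paths (0, 0) → (6, 10)) × (paths (6, 10) → (23, 12)) = C(16, 6) · C(19, 17) = 8008 · 171 = 1369368. Avoidance count = 834451800 − 1369368 = 833082432.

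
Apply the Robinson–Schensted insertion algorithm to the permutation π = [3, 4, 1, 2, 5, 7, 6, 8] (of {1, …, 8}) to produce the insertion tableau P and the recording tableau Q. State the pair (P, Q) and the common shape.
P = [1, 2, 5, 6, 8] / [3, 4, 7];  Q = [1, 2, 5, 6, 8] / [3, 4, 7];  common shape = (5, 3)

Row-insert the values π_1, π_2, … into P one at a time, bumping the leftmost entry strictly greater than the inserted value down to the next row. The recording tableau Q records, in position (i, j), the step at which that cell was added to P.
  Insert 3 (step 1): P = [3];  Q = [1]
  Insert 4 (step 2): P = [3, 4];  Q = [1, 2]
  Insert 1 (step 3): P = [1, 4] / [3];  Q = [1, 2] / [3]
  Insert 2 (step 4): P = [1, 2] / [3, 4];  Q = [1, 2] / [3, 4]
  Insert 5 (step 5): P = [1, 2, 5] / [3, 4];  Q = [1, 2, 5] / [3, 4]
  Insert 7 (step 6): P = [1, 2, 5, 7] / [3, 4];  Q = [1, 2, 5, 6] / [3, 4]
  Insert 6 (step 7): P = [1, 2, 5, 6] / [3, 4, 7];  Q = [1, 2, 5, 6] / [3, 4, 7]
  Insert 8 (step 8): P = [1, 2, 5, 6, 8] / [3, 4, 7];  Q = [1, 2, 5, 6, 8] / [3, 4, 7]
Final shape: (5, 3).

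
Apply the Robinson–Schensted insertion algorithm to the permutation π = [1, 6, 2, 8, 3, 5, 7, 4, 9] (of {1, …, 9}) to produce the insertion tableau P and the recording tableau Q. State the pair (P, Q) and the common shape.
P = [1, 2, 3, 4, 7, 9] / [5, 8] / [6];  Q = [1, 2, 4, 6, 7, 9] / [3, 5] / [8];  common shape = (6, 2, 1)

Row-insert the values π_1, π_2, … into P one at a time, bumping the leftmost entry strictly greater than the inserted value down to the next row. The recording tableau Q records, in position (i, j), the step at which that cell was added to P.
  Insert 1 (step 1): P = [1];  Q = [1]
  Insert 6 (step 2): P = [1, 6];  Q = [1, 2]
  Insert 2 (step 3): P = [1, 2] / [6];  Q = [1, 2] / [3]
  Insert 8 (step 4): P = [1, 2, 8] / [6];  Q = [1, 2, 4] / [3]
  Insert 3 (step 5): P = [1, 2, 3] / [6, 8];  Q = [1, 2, 4] / [3, 5]
  Insert 5 (step 6): P = [1, 2, 3, 5] / [6, 8];  Q = [1, 2, 4, 6] / [3, 5]
  Insert 7 (step 7): P = [1, 2, 3, 5, 7] / [6, 8];  Q = [1, 2, 4, 6, 7] / [3, 5]
  Insert 4 (step 8): P = [1, 2, 3, 4, 7] / [5, 8] / [6];  Q = [1, 2, 4, 6, 7] / [3, 5] / [8]
  Insert 9 (step 9): P = [1, 2, 3, 4, 7, 9] / [5, 8] / [6];  Q = [1, 2, 4, 6, 7, 9] / [3, 5] / [8]
Final shape: (6, 2, 1).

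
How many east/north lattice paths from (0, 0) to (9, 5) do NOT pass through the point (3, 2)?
Number of paths = 1162

Total paths from (0, 0) to (9, 5): C(14, 9) = 2002. Paths through (3, 2): (paths (0, 0) → (3, 2)) × (paths (3, 2) → (9, 5)) = C(5, 3) · C(9, 6) = 10 · 84 = 840. Avoidance count = 2002 − 840 = 1162.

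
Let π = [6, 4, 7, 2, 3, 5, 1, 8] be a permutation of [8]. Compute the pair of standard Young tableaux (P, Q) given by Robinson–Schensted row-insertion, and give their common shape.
P = [1, 3, 5, 8] / [2, 7] / [4] / [6];  Q = [1, 3, 6, 8] / [2, 5] / [4] / [7];  common shape = (4, 2, 1, 1)

Row-insert the values π_1, π_2, … into P one at a time, bumping the leftmost entry strictly greater than the inserted value down to the next row. The recording tableau Q records, in position (i, j), the step at which that cell was added to P.
  Insert 6 (step 1): P = [6];  Q = [1]
  Insert 4 (step 2): P = [4] / [6];  Q = [1] / [2]
  Insert 7 (step 3): P = [4, 7] / [6];  Q = [1, 3] / [2]
  Insert 2 (step 4): P = [2, 7] / [4] / [6];  Q = [1, 3] / [2] / [4]
  Insert 3 (step 5): P = [2, 3] / [4, 7] / [6];  Q = [1, 3] / [2, 5] / [4]
  Insert 5 (step 6): P = [2, 3, 5] / [4, 7] / [6];  Q = [1, 3, 6] / [2, 5] / [4]
  Insert 1 (step 7): P = [1, 3, 5] / [2, 7] / [4] / [6];  Q = [1, 3, 6] / [2, 5] / [4] / [7]
  Insert 8 (step 8): P = [1, 3, 5, 8] / [2, 7] / [4] / [6];  Q = [1, 3, 6, 8] / [2, 5] / [4] / [7]
Final shape: (4, 2, 1, 1).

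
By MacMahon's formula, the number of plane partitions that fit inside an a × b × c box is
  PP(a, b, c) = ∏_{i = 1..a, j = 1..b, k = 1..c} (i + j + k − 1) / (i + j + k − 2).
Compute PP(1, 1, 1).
PP(1, 1, 1) = 2

Evaluate the triple product over i = 1..1, j = 1..1, k = 1..1. The factors are (2/1). The numerators and denominators telescope so the product is an integer; carrying out the multiplication exactly gives PP(1, 1, 1) = 2.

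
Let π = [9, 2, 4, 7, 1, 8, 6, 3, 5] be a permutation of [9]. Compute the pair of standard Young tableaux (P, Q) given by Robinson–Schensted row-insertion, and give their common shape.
P = [1, 3, 5, 8] / [2, 4, 6] / [7] / [9];  Q = [1, 3, 4, 6] / [2, 7, 9] / [5] / [8];  common shape = (4, 3, 1, 1)

Row-insert the values π_1, π_2, … into P one at a time, bumping the leftmost entry strictly greater than the inserted value down to the next row. The recording tableau Q records, in position (i, j), the step at which that cell was added to P.
  Insert 9 (step 1): P = [9];  Q = [1]
  Insert 2 (step 2): P = [2] / [9];  Q = [1] / [2]
  Insert 4 (step 3): P = [2, 4] / [9];  Q = [1, 3] / [2]
  Insert 7 (step 4): P = [2, 4, 7] / [9];  Q = [1, 3, 4] / [2]
  Insert 1 (step 5): P = [1, 4, 7] / [2] / [9];  Q = [1, 3, 4] / [2] / [5]
  Insert 8 (step 6): P = [1, 4, 7, 8] / [2] / [9];  Q = [1, 3, 4, 6] / [2] / [5]
  Insert 6 (step 7): P = [1, 4, 6, 8] / [2, 7] / [9];  Q = [1, 3, 4, 6] / [2, 7] / [5]
  Insert 3 (step 8): P = [1, 3, 6, 8] / [2, 4] / [7] / [9];  Q = [1, 3, 4, 6] / [2, 7] / [5] / [8]
  Insert 5 (step 9): P = [1, 3, 5, 8] / [2, 4, 6] / [7] / [9];  Q = [1, 3, 4, 6] / [2, 7, 9] / [5] / [8]
Final shape: (4, 3, 1, 1).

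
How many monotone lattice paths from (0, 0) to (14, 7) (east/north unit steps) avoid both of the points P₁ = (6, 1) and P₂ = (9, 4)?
Number of paths = 63059

Inclusion–exclusion. Total paths: C(21, 14) = 116280. Through P₁: C(7, 6)·C(14, 8) = 21021. Through P₂: C(13, 9)·C(8, 5) = 40040. Since P₁ is strictly southwest of P₂, a monotone path through both must visit P₁ then P₂; paths through both = C(7, 6)·C(6, 3)·C(8, 5) = 7840. Avoid both = 116280 − 21021 − 40040 + 7840 = 63059.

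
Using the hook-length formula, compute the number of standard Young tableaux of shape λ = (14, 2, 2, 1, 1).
# SYT of shape (14, 2, 2, 1, 1) = 235144

Hook-length formula: f^λ = n! / Π hook(c), product over all cells c of the Young diagram. For λ = (14, 2, 2, 1, 1), n = 20 boxes. Hook lengths by row (left-to-right, top-to-bottom): [18, 15, 12, 11, 10, 9, 8, 7, 6, 5, 4, 3, 2, 1]; [5, 2]; [4, 1]; [2]; [1]. Product of hooks = 10346434560000. So f^λ = 20! / 10346434560000 = 2432902008176640000 / 10346434560000 = 235144.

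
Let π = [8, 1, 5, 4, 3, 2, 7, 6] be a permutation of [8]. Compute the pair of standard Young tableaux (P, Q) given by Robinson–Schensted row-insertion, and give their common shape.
P = [1, 2, 6] / [3, 7] / [4] / [5] / [8];  Q = [1, 3, 7] / [2, 8] / [4] / [5] / [6];  common shape = (3, 2, 1, 1, 1)

Row-insert the values π_1, π_2, … into P one at a time, bumping the leftmost entry strictly greater than the inserted value down to the next row. The recording tableau Q records, in position (i, j), the step at which that cell was added to P.
  Insert 8 (step 1): P = [8];  Q = [1]
  Insert 1 (step 2): P = [1] / [8];  Q = [1] / [2]
  Insert 5 (step 3): P = [1, 5] / [8];  Q = [1, 3] / [2]
  Insert 4 (step 4): P = [1, 4] / [5] / [8];  Q = [1, 3] / [2] / [4]
  Insert 3 (step 5): P = [1, 3] / [4] / [5] / [8];  Q = [1, 3] / [2] / [4] / [5]
  Insert 2 (step 6): P = [1, 2] / [3] / [4] / [5] / [8];  Q = [1, 3] / [2] / [4] / [5] / [6]
  Insert 7 (step 7): P = [1, 2, 7] / [3] / [4] / [5] / [8];  Q = [1, 3, 7] / [2] / [4] / [5] / [6]
  Insert 6 (step 8): P = [1, 2, 6] / [3, 7] / [4] / [5] / [8];  Q = [1, 3, 7] / [2, 8] / [4] / [5] / [6]
Final shape: (3, 2, 1, 1, 1).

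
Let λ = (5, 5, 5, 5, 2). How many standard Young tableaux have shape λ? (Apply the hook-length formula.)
# SYT of shape (5, 5, 5, 5, 2) = 106696590

Hook-length formula: f^λ = n! / Π hook(c), product over all cells c of the Young diagram. For λ = (5, 5, 5, 5, 2), n = 22 boxes. Hook lengths by row (left-to-right, top-to-bottom): [9, 8, 6, 5, 4]; [8, 7, 5, 4, 3]; [7, 6, 4, 3, 2]; [6, 5, 3, 2, 1]; [2, 1]. Product of hooks = 10534551552000. So f^λ = 22! / 10534551552000 = 1124000727777607680000 / 10534551552000 = 106696590.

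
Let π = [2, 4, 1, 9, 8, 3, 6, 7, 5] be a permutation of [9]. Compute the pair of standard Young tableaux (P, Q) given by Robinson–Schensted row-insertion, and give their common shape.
P = [1, 3, 5, 7] / [2, 4, 6] / [8] / [9];  Q = [1, 2, 4, 8] / [3, 5, 7] / [6] / [9];  common shape = (4, 3, 1, 1)

Row-insert the values π_1, π_2, … into P one at a time, bumping the leftmost entry strictly greater than the inserted value down to the next row. The recording tableau Q records, in position (i, j), the step at which that cell was added to P.
  Insert 2 (step 1): P = [2];  Q = [1]
  Insert 4 (step 2): P = [2, 4];  Q = [1, 2]
  Insert 1 (step 3): P = [1, 4] / [2];  Q = [1, 2] / [3]
  Insert 9 (step 4): P = [1, 4, 9] / [2];  Q = [1, 2, 4] / [3]
  Insert 8 (step 5): P = [1, 4, 8] / [2, 9];  Q = [1, 2, 4] / [3, 5]
  Insert 3 (step 6): P = [1, 3, 8] / [2, 4] / [9];  Q = [1, 2, 4] / [3, 5] / [6]
  Insert 6 (step 7): P = [1, 3, 6] / [2, 4, 8] / [9];  Q = [1, 2, 4] / [3, 5, 7] / [6]
  Insert 7 (step 8): P = [1, 3, 6, 7] / [2, 4, 8] / [9];  Q = [1, 2, 4, 8] / [3, 5, 7] / [6]
  Insert 5 (step 9): P = [1, 3, 5, 7] / [2, 4, 6] / [8] / [9];  Q = [1, 2, 4, 8] / [3, 5, 7] / [6] / [9]
Final shape: (4, 3, 1, 1).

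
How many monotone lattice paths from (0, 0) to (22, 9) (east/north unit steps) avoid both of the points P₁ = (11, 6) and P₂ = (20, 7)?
Number of paths = 11069591

Inclusion–exclusion. Total paths: C(31, 22) = 20160075. Through P₁: C(17, 11)·C(14, 11) = 4504864. Through P₂: C(27, 20)·C(4, 2) = 5328180. Since P₁ is strictly southwest of P₂, a monotone path through both must visit P₁ then P₂; paths through both = C(17, 11)·C(10, 9)·C(4, 2) = 742560. Avoid both = 20160075 − 4504864 − 5328180 + 742560 = 11069591.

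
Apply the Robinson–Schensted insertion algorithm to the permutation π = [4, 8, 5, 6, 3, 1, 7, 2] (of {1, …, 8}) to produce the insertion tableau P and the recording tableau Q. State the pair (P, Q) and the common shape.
P = [1, 2, 6, 7] / [3, 5] / [4] / [8];  Q = [1, 2, 4, 7] / [3, 8] / [5] / [6];  common shape = (4, 2, 1, 1)

Row-insert the values π_1, π_2, … into P one at a time, bumping the leftmost entry strictly greater than the inserted value down to the next row. The recording tableau Q records, in position (i, j), the step at which that cell was added to P.
  Insert 4 (step 1): P = [4];  Q = [1]
  Insert 8 (step 2): P = [4, 8];  Q = [1, 2]
  Insert 5 (step 3): P = [4, 5] / [8];  Q = [1, 2] / [3]
  Insert 6 (step 4): P = [4, 5, 6] / [8];  Q = [1, 2, 4] / [3]
  Insert 3 (step 5): P = [3, 5, 6] / [4] / [8];  Q = [1, 2, 4] / [3] / [5]
  Insert 1 (step 6): P = [1, 5, 6] / [3] / [4] / [8];  Q = [1, 2, 4] / [3] / [5] / [6]
  Insert 7 (step 7): P = [1, 5, 6, 7] / [3] / [4] / [8];  Q = [1, 2, 4, 7] / [3] / [5] / [6]
  Insert 2 (step 8): P = [1, 2, 6, 7] / [3, 5] / [4] / [8];  Q = [1, 2, 4, 7] / [3, 8] / [5] / [6]
Final shape: (4, 2, 1, 1).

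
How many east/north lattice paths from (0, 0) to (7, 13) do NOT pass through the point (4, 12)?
Number of paths = 70240

Total paths from (0, 0) to (7, 13): C(20, 7) = 77520. Paths through (4, 12): (paths (0, 0) → (4, 12)) × (paths (4, 12) → (7, 13)) = C(16, 4) · C(4, 3) = 1820 · 4 = 7280. Avoidance count = 77520 − 7280 = 70240.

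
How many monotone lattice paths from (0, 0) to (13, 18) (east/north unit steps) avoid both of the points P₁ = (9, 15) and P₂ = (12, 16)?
Number of paths = 84915218

Inclusion–exclusion. Total paths: C(31, 13) = 206253075. Through P₁: C(24, 9)·C(7, 4) = 45762640. Through P₂: C(28, 12)·C(3, 1) = 91265265. Since P₁ is strictly southwest of P₂, a monotone path through both must visit P₁ then P₂; paths through both = C(24, 9)·C(4, 3)·C(3, 1) = 15690048. Avoid both = 206253075 − 45762640 − 91265265 + 15690048 = 84915218.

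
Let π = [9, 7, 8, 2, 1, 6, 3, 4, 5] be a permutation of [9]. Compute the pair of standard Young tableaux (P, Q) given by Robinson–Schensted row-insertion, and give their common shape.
P = [1, 3, 4, 5] / [2, 6] / [7, 8] / [9];  Q = [1, 3, 8, 9] / [2, 6] / [4, 7] / [5];  common shape = (4, 2, 2, 1)

Row-insert the values π_1, π_2, … into P one at a time, bumping the leftmost entry strictly greater than the inserted value down to the next row. The recording tableau Q records, in position (i, j), the step at which that cell was added to P.
  Insert 9 (step 1): P = [9];  Q = [1]
  Insert 7 (step 2): P = [7] / [9];  Q = [1] / [2]
  Insert 8 (step 3): P = [7, 8] / [9];  Q = [1, 3] / [2]
  Insert 2 (step 4): P = [2, 8] / [7] / [9];  Q = [1, 3] / [2] / [4]
  Insert 1 (step 5): P = [1, 8] / [2] / [7] / [9];  Q = [1, 3] / [2] / [4] / [5]
  Insert 6 (step 6): P = [1, 6] / [2, 8] / [7] / [9];  Q = [1, 3] / [2, 6] / [4] / [5]
  Insert 3 (step 7): P = [1, 3] / [2, 6] / [7, 8] / [9];  Q = [1, 3] / [2, 6] / [4, 7] / [5]
  Insert 4 (step 8): P = [1, 3, 4] / [2, 6] / [7, 8] / [9];  Q = [1, 3, 8] / [2, 6] / [4, 7] / [5]
  Insert 5 (step 9): P = [1, 3, 4, 5] / [2, 6] / [7, 8] / [9];  Q = [1, 3, 8, 9] / [2, 6] / [4, 7] / [5]
Final shape: (4, 2, 2, 1).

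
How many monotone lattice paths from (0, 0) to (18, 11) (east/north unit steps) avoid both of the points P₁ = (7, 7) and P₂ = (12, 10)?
Number of paths = 26731432

Inclusion–exclusion. Total paths: C(29, 18) = 34597290. Through P₁: C(14, 7)·C(15, 11) = 4684680. Through P₂: C(22, 12)·C(7, 6) = 4526522. Since P₁ is strictly southwest of P₂, a monotone path through both must visit P₁ then P₂; paths through both = C(14, 7)·C(8, 5)·C(7, 6) = 1345344. Avoid both = 34597290 − 4684680 − 4526522 + 1345344 = 26731432.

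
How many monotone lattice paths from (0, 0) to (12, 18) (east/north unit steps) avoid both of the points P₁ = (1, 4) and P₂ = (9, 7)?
Number of paths = 60342365

Inclusion–exclusion. Total paths: C(30, 12) = 86493225. Through P₁: C(5, 1)·C(25, 11) = 22287000. Through P₂: C(16, 9)·C(14, 3) = 4164160. Since P₁ is strictly southwest of P₂, a monotone path through both must visit P₁ then P₂; paths through both = C(5, 1)·C(11, 8)·C(14, 3) = 300300. Avoid both = 86493225 − 22287000 − 4164160 + 300300 = 60342365.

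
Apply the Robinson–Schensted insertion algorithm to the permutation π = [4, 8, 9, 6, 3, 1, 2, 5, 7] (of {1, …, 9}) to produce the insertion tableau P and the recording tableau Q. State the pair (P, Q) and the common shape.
P = [1, 2, 5, 7] / [3, 6, 9] / [4] / [8];  Q = [1, 2, 3, 9] / [4, 7, 8] / [5] / [6];  common shape = (4, 3, 1, 1)

Row-insert the values π_1, π_2, … into P one at a time, bumping the leftmost entry strictly greater than the inserted value down to the next row. The recording tableau Q records, in position (i, j), the step at which that cell was added to P.
  Insert 4 (step 1): P = [4];  Q = [1]
  Insert 8 (step 2): P = [4, 8];  Q = [1, 2]
  Insert 9 (step 3): P = [4, 8, 9];  Q = [1, 2, 3]
  Insert 6 (step 4): P = [4, 6, 9] / [8];  Q = [1, 2, 3] / [4]
  Insert 3 (step 5): P = [3, 6, 9] / [4] / [8];  Q = [1, 2, 3] / [4] / [5]
  Insert 1 (step 6): P = [1, 6, 9] / [3] / [4] / [8];  Q = [1, 2, 3] / [4] / [5] / [6]
  Insert 2 (step 7): P = [1, 2, 9] / [3, 6] / [4] / [8];  Q = [1, 2, 3] / [4, 7] / [5] / [6]
  Insert 5 (step 8): P = [1, 2, 5] / [3, 6, 9] / [4] / [8];  Q = [1, 2, 3] / [4, 7, 8] / [5] / [6]
  Insert 7 (step 9): P = [1, 2, 5, 7] / [3, 6, 9] / [4] / [8];  Q = [1, 2, 3, 9] / [4, 7, 8] / [5] / [6]
Final shape: (4, 3, 1, 1).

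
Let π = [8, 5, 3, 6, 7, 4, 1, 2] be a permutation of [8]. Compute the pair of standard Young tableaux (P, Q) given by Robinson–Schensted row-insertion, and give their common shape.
P = [1, 2, 7] / [3, 4] / [5, 6] / [8];  Q = [1, 4, 5] / [2, 6] / [3, 8] / [7];  common shape = (3, 2, 2, 1)

Row-insert the values π_1, π_2, … into P one at a time, bumping the leftmost entry strictly greater than the inserted value down to the next row. The recording tableau Q records, in position (i, j), the step at which that cell was added to P.
  Insert 8 (step 1): P = [8];  Q = [1]
  Insert 5 (step 2): P = [5] / [8];  Q = [1] / [2]
  Insert 3 (step 3): P = [3] / [5] / [8];  Q = [1] / [2] / [3]
  Insert 6 (step 4): P = [3, 6] / [5] / [8];  Q = [1, 4] / [2] / [3]
  Insert 7 (step 5): P = [3, 6, 7] / [5] / [8];  Q = [1, 4, 5] / [2] / [3]
  Insert 4 (step 6): P = [3, 4, 7] / [5, 6] / [8];  Q = [1, 4, 5] / [2, 6] / [3]
  Insert 1 (step 7): P = [1, 4, 7] / [3, 6] / [5] / [8];  Q = [1, 4, 5] / [2, 6] / [3] / [7]
  Insert 2 (step 8): P = [1, 2, 7] / [3, 4] / [5, 6] / [8];  Q = [1, 4, 5] / [2, 6] / [3, 8] / [7]
Final shape: (3, 2, 2, 1).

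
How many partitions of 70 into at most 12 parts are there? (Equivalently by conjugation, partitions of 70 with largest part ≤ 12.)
p(70, parts ≤ 12) = 1039543

Use the recurrence p(n, m) = p(n, m−1) + p(n−m, m): either the largest part is < m (count p(n, m−1)) or the largest part is exactly m (remove one copy of m, count p(n−m, m)). With p(0, ·) = 1 this gives p(70, parts ≤ 12) = 1039543. (By conjugating Young diagrams, this also counts partitions of 70 into at most 12 parts.)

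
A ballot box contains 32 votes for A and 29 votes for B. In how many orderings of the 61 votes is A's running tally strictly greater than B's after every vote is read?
Strict-lead orderings = 10729649537134605

Total orderings of the 61 votes with 32 for A: C(61, 32) = 218169540588403635. By the Bertrand ballot formula (Cycle Lemma / reflection principle), the number of orderings in which A is strictly ahead of B throughout is (p − q)/(p + q) · C(p + q, p) = (32 − 29)/(32 + 29) · 218169540588403635 = 10729649537134605.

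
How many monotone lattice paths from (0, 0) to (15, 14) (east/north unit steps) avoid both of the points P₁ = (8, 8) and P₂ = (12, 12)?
Number of paths = 37441280

Inclusion–exclusion. Total paths: C(29, 15) = 77558760. Through P₁: C(16, 8)·C(13, 7) = 22084920. Through P₂: C(24, 12)·C(5, 3) = 27041560. Since P₁ is strictly southwest of P₂, a monotone path through both must visit P₁ then P₂; paths through both = C(16, 8)·C(8, 4)·C(5, 3) = 9009000. Avoid both = 77558760 − 22084920 − 27041560 + 9009000 = 37441280.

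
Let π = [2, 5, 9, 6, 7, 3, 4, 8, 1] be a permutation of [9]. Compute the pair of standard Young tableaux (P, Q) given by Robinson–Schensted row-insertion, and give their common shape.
P = [1, 3, 4, 7, 8] / [2, 6] / [5] / [9];  Q = [1, 2, 3, 5, 8] / [4, 7] / [6] / [9];  common shape = (5, 2, 1, 1)

Row-insert the values π_1, π_2, … into P one at a time, bumping the leftmost entry strictly greater than the inserted value down to the next row. The recording tableau Q records, in position (i, j), the step at which that cell was added to P.
  Insert 2 (step 1): P = [2];  Q = [1]
  Insert 5 (step 2): P = [2, 5];  Q = [1, 2]
  Insert 9 (step 3): P = [2, 5, 9];  Q = [1, 2, 3]
  Insert 6 (step 4): P = [2, 5, 6] / [9];  Q = [1, 2, 3] / [4]
  Insert 7 (step 5): P = [2, 5, 6, 7] / [9];  Q = [1, 2, 3, 5] / [4]
  Insert 3 (step 6): P = [2, 3, 6, 7] / [5] / [9];  Q = [1, 2, 3, 5] / [4] / [6]
  Insert 4 (step 7): P = [2, 3, 4, 7] / [5, 6] / [9];  Q = [1, 2, 3, 5] / [4, 7] / [6]
  Insert 8 (step 8): P = [2, 3, 4, 7, 8] / [5, 6] / [9];  Q = [1, 2, 3, 5, 8] / [4, 7] / [6]
  Insert 1 (step 9): P = [1, 3, 4, 7, 8] / [2, 6] / [5] / [9];  Q = [1, 2, 3, 5, 8] / [4, 7] / [6] / [9]
Final shape: (5, 2, 1, 1).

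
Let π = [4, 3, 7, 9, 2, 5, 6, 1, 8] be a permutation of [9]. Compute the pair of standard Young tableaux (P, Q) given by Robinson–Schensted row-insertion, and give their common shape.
P = [1, 5, 6, 8] / [2, 7, 9] / [3] / [4];  Q = [1, 3, 4, 9] / [2, 6, 7] / [5] / [8];  common shape = (4, 3, 1, 1)

Row-insert the values π_1, π_2, … into P one at a time, bumping the leftmost entry strictly greater than the inserted value down to the next row. The recording tableau Q records, in position (i, j), the step at which that cell was added to P.
  Insert 4 (step 1): P = [4];  Q = [1]
  Insert 3 (step 2): P = [3] / [4];  Q = [1] / [2]
  Insert 7 (step 3): P = [3, 7] / [4];  Q = [1, 3] / [2]
  Insert 9 (step 4): P = [3, 7, 9] / [4];  Q = [1, 3, 4] / [2]
  Insert 2 (step 5): P = [2, 7, 9] / [3] / [4];  Q = [1, 3, 4] / [2] / [5]
  Insert 5 (step 6): P = [2, 5, 9] / [3, 7] / [4];  Q = [1, 3, 4] / [2, 6] / [5]
  Insert 6 (step 7): P = [2, 5, 6] / [3, 7, 9] / [4];  Q = [1, 3, 4] / [2, 6, 7] / [5]
  Insert 1 (step 8): P = [1, 5, 6] / [2, 7, 9] / [3] / [4];  Q = [1, 3, 4] / [2, 6, 7] / [5] / [8]
  Insert 8 (step 9): P = [1, 5, 6, 8] / [2, 7, 9] / [3] / [4];  Q = [1, 3, 4, 9] / [2, 6, 7] / [5] / [8]
Final shape: (4, 3, 1, 1).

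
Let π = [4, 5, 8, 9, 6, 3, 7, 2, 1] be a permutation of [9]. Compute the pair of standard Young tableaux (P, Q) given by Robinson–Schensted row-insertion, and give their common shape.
P = [1, 5, 6, 7] / [2, 9] / [3] / [4] / [8];  Q = [1, 2, 3, 4] / [5, 7] / [6] / [8] / [9];  common shape = (4, 2, 1, 1, 1)

Row-insert the values π_1, π_2, … into P one at a time, bumping the leftmost entry strictly greater than the inserted value down to the next row. The recording tableau Q records, in position (i, j), the step at which that cell was added to P.
  Insert 4 (step 1): P = [4];  Q = [1]
  Insert 5 (step 2): P = [4, 5];  Q = [1, 2]
  Insert 8 (step 3): P = [4, 5, 8];  Q = [1, 2, 3]
  Insert 9 (step 4): P = [4, 5, 8, 9];  Q = [1, 2, 3, 4]
  Insert 6 (step 5): P = [4, 5, 6, 9] / [8];  Q = [1, 2, 3, 4] / [5]
  Insert 3 (step 6): P = [3, 5, 6, 9] / [4] / [8];  Q = [1, 2, 3, 4] / [5] / [6]
  Insert 7 (step 7): P = [3, 5, 6, 7] / [4, 9] / [8];  Q = [1, 2, 3, 4] / [5, 7] / [6]
  Insert 2 (step 8): P = [2, 5, 6, 7] / [3, 9] / [4] / [8];  Q = [1, 2, 3, 4] / [5, 7] / [6] / [8]
  Insert 1 (step 9): P = [1, 5, 6, 7] / [2, 9] / [3] / [4] / [8];  Q = [1, 2, 3, 4] / [5, 7] / [6] / [8] / [9]
Final shape: (4, 2, 1, 1, 1).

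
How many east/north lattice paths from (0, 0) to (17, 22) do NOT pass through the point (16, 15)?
Number of paths = 48616796250

Total paths from (0, 0) to (17, 22): C(39, 17) = 51021117810. Paths through (16, 15): (paths (0, 0) → (16, 15)) × (paths (16, 15) → (17, 22)) = C(31, 16) · C(8, 1) = 300540195 · 8 = 2404321560. Avoidance count = 51021117810 − 2404321560 = 48616796250.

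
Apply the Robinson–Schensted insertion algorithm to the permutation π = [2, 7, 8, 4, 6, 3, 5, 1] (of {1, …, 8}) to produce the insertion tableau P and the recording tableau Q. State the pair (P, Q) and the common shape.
P = [1, 3, 5] / [2, 6] / [4, 8] / [7];  Q = [1, 2, 3] / [4, 5] / [6, 7] / [8];  common shape = (3, 2, 2, 1)

Row-insert the values π_1, π_2, … into P one at a time, bumping the leftmost entry strictly greater than the inserted value down to the next row. The recording tableau Q records, in position (i, j), the step at which that cell was added to P.
  Insert 2 (step 1): P = [2];  Q = [1]
  Insert 7 (step 2): P = [2, 7];  Q = [1, 2]
  Insert 8 (step 3): P = [2, 7, 8];  Q = [1, 2, 3]
  Insert 4 (step 4): P = [2, 4, 8] / [7];  Q = [1, 2, 3] / [4]
  Insert 6 (step 5): P = [2, 4, 6] / [7, 8];  Q = [1, 2, 3] / [4, 5]
  Insert 3 (step 6): P = [2, 3, 6] / [4, 8] / [7];  Q = [1, 2, 3] / [4, 5] / [6]
  Insert 5 (step 7): P = [2, 3, 5] / [4, 6] / [7, 8];  Q = [1, 2, 3] / [4, 5] / [6, 7]
  Insert 1 (step 8): P = [1, 3, 5] / [2, 6] / [4, 8] / [7];  Q = [1, 2, 3] / [4, 5] / [6, 7] / [8]
Final shape: (3, 2, 2, 1).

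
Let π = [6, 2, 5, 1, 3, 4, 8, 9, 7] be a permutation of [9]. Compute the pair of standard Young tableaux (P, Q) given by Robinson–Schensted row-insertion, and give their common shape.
P = [1, 3, 4, 7, 9] / [2, 5, 8] / [6];  Q = [1, 3, 6, 7, 8] / [2, 5, 9] / [4];  common shape = (5, 3, 1)

Row-insert the values π_1, π_2, … into P one at a time, bumping the leftmost entry strictly greater than the inserted value down to the next row. The recording tableau Q records, in position (i, j), the step at which that cell was added to P.
  Insert 6 (step 1): P = [6];  Q = [1]
  Insert 2 (step 2): P = [2] / [6];  Q = [1] / [2]
  Insert 5 (step 3): P = [2, 5] / [6];  Q = [1, 3] / [2]
  Insert 1 (step 4): P = [1, 5] / [2] / [6];  Q = [1, 3] / [2] / [4]
  Insert 3 (step 5): P = [1, 3] / [2, 5] / [6];  Q = [1, 3] / [2, 5] / [4]
  Insert 4 (step 6): P = [1, 3, 4] / [2, 5] / [6];  Q = [1, 3, 6] / [2, 5] / [4]
  Insert 8 (step 7): P = [1, 3, 4, 8] / [2, 5] / [6];  Q = [1, 3, 6, 7] / [2, 5] / [4]
  Insert 9 (step 8): P = [1, 3, 4, 8, 9] / [2, 5] / [6];  Q = [1, 3, 6, 7, 8] / [2, 5] / [4]
  Insert 7 (step 9): P = [1, 3, 4, 7, 9] / [2, 5, 8] / [6];  Q = [1, 3, 6, 7, 8] / [2, 5, 9] / [4]
Final shape: (5, 3, 1).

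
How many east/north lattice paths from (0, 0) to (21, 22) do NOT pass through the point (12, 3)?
Number of paths = 1048906842360

Total paths from (0, 0) to (21, 22): C(43, 21) = 1052049481860. Paths through (12, 3): (paths (0, 0) → (12, 3)) × (paths (12, 3) → (21, 22)) = C(15, 12) · C(28, 9) = 455 · 6906900 = 3142639500. Avoidance count = 1052049481860 − 3142639500 = 1048906842360.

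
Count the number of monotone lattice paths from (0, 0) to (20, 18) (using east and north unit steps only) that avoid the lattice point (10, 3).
Number of paths = 32643135250

Total paths from (0, 0) to (20, 18): C(38, 20) = 33578000610. Paths through (10, 3): (paths (0, 0) → (10, 3)) × (paths (10, 3) → (20, 18)) = C(13, 10) · C(25, 10) = 286 · 3268760 = 934865360. Avoidance count = 33578000610 − 934865360 = 32643135250.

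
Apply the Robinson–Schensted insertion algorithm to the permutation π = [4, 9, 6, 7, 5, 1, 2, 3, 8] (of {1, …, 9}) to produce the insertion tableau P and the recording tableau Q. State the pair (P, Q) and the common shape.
P = [1, 2, 3, 8] / [4, 5, 7] / [6] / [9];  Q = [1, 2, 4, 9] / [3, 7, 8] / [5] / [6];  common shape = (4, 3, 1, 1)

Row-insert the values π_1, π_2, … into P one at a time, bumping the leftmost entry strictly greater than the inserted value down to the next row. The recording tableau Q records, in position (i, j), the step at which that cell was added to P.
  Insert 4 (step 1): P = [4];  Q = [1]
  Insert 9 (step 2): P = [4, 9];  Q = [1, 2]
  Insert 6 (step 3): P = [4, 6] / [9];  Q = [1, 2] / [3]
  Insert 7 (step 4): P = [4, 6, 7] / [9];  Q = [1, 2, 4] / [3]
  Insert 5 (step 5): P = [4, 5, 7] / [6] / [9];  Q = [1, 2, 4] / [3] / [5]
  Insert 1 (step 6): P = [1, 5, 7] / [4] / [6] / [9];  Q = [1, 2, 4] / [3] / [5] / [6]
  Insert 2 (step 7): P = [1, 2, 7] / [4, 5] / [6] / [9];  Q = [1, 2, 4] / [3, 7] / [5] / [6]
  Insert 3 (step 8): P = [1, 2, 3] / [4, 5, 7] / [6] / [9];  Q = [1, 2, 4] / [3, 7, 8] / [5] / [6]
  Insert 8 (step 9): P = [1, 2, 3, 8] / [4, 5, 7] / [6] / [9];  Q = [1, 2, 4, 9] / [3, 7, 8] / [5] / [6]
Final shape: (4, 3, 1, 1).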